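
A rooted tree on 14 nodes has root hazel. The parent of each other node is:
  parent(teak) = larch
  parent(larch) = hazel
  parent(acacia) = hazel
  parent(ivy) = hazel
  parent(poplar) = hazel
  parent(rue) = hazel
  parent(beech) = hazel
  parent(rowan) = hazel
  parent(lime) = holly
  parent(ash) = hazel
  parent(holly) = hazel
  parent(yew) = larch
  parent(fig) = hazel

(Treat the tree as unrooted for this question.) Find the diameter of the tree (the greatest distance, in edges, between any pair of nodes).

4

BFS from lime reaches teak last, at distance 4; BFS from teak confirms no node is farther.
Path: lime-holly-hazel-larch-teak.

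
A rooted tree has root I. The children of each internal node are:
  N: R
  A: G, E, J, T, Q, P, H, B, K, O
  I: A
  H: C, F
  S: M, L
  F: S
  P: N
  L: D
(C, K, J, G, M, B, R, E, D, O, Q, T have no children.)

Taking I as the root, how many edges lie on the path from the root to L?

5

Path from I to L: I–A–H–F–S–L, which has 5 edges.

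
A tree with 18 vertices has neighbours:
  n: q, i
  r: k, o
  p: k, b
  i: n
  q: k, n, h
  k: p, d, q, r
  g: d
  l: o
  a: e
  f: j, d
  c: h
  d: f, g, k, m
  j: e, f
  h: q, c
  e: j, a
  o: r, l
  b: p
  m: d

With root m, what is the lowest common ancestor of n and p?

k

Ancestors of n (toward the root): n, q, k, d, m.
Ancestors of p: p, k, d, m.
The deepest node appearing in both lists is k.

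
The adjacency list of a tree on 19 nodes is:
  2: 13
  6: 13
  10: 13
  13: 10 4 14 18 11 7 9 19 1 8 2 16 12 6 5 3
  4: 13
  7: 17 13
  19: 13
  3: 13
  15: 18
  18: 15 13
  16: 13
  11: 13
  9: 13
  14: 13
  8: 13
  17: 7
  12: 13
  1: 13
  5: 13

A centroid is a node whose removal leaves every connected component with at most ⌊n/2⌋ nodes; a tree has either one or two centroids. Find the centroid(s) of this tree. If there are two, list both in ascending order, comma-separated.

13

Delete 13: the remaining components have sizes 2, 2, 1, 1, 1, 1, 1, 1, 1, 1, 1, 1, 1, 1, 1, 1. Max 2 ≤ 9, so 13 is a centroid.
Every other node leaves some component of size > 9, so the centroid is unique.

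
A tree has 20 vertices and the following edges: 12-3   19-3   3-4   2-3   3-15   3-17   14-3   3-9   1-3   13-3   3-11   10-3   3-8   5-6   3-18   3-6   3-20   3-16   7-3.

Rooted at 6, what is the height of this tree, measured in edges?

A deepest node is 14, reached by 6-3-14.
That path has 2 edges, so the height is 2.

2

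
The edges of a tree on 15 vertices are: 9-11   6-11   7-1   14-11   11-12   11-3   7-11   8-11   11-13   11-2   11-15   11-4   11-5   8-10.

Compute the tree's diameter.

BFS from 10 reaches 1 last, at distance 4; BFS from 1 confirms no node is farther.
Path: 10-8-11-7-1.

4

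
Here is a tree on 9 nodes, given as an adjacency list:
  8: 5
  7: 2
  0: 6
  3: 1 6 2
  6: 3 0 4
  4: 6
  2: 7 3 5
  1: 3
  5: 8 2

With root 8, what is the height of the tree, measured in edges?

A deepest node is 4, reached by 8 → 5 → 2 → 3 → 6 → 4.
That path has 5 edges, so the height is 5.

5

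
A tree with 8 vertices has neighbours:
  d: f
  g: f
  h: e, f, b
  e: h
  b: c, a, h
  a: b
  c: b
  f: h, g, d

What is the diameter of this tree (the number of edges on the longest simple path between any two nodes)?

4

BFS from a reaches d last, at distance 4; BFS from d confirms no node is farther.
Path: a - b - h - f - d.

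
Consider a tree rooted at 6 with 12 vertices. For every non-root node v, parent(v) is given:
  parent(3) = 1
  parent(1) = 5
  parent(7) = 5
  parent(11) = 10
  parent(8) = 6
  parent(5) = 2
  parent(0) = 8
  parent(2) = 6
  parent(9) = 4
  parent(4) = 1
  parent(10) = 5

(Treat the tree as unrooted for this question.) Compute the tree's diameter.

7

BFS from 0 reaches 9 last, at distance 7; BFS from 9 confirms no node is farther.
Path: 0–8–6–2–5–1–4–9.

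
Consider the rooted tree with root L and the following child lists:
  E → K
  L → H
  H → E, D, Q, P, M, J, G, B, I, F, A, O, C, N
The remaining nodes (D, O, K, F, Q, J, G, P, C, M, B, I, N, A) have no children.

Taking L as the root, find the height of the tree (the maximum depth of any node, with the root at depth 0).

3

K sits deepest: L–H–E–K — 3 edges from the root.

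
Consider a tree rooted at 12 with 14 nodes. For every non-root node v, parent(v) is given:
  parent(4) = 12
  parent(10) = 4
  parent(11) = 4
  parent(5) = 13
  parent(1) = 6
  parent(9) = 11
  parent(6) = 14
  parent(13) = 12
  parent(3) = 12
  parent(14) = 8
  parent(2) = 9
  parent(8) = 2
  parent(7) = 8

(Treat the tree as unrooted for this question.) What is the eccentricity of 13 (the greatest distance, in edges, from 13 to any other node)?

9

A farthest node from 13 is 1.
The path 13-12-4-11-9-2-8-14-6-1 has 9 edges.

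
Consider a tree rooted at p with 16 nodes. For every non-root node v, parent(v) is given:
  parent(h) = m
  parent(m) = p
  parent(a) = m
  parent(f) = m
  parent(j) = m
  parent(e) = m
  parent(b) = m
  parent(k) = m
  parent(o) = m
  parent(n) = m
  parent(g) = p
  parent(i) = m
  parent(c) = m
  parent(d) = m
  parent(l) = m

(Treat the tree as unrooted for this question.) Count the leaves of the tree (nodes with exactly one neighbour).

The leaves are a, b, c, d, e, f, g, h, i, j, k, l, n, o.
That is 14 leaves.

14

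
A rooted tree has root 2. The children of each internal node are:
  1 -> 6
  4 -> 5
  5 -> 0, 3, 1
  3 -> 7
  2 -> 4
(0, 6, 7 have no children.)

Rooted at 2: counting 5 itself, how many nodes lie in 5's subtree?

6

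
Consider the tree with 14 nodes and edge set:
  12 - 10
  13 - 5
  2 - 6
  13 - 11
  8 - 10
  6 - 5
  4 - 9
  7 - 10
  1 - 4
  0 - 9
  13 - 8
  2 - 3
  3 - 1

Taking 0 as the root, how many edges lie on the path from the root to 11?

Climbing from 11 to the root: 11–13–5–6–2–3–1–4–9–0. That's 9 steps.

9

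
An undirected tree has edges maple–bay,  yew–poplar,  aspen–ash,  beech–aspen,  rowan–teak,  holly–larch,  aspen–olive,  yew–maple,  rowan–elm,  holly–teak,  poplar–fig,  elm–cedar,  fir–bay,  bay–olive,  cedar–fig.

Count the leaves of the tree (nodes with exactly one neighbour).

4

Exactly 4 nodes have a single neighbour: ash, beech, fir, larch.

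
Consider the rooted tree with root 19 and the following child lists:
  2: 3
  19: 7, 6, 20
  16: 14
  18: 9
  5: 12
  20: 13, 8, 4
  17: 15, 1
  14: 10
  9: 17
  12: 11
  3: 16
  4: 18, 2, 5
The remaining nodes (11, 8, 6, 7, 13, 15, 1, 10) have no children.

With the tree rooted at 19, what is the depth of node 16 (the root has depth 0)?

19 → 20 → 4 → 2 → 3 → 16 — 5 edges.

5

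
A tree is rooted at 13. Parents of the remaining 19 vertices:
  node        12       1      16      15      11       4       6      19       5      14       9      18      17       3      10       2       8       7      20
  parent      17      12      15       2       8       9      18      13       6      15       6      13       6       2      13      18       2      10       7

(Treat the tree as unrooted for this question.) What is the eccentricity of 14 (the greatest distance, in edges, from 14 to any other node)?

7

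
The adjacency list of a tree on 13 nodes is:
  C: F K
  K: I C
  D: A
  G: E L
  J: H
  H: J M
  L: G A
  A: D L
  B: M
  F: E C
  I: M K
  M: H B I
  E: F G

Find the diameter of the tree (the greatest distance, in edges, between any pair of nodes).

11

A longest path is D - A - L - G - E - F - C - K - I - M - H - J, with 11 edges.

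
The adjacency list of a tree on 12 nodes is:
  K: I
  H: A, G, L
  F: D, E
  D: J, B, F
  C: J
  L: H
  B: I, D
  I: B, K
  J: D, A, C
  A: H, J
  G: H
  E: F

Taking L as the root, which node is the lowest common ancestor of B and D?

D

Path B→root: B D J A H L; path D→root: D J A H L.
First common node: D.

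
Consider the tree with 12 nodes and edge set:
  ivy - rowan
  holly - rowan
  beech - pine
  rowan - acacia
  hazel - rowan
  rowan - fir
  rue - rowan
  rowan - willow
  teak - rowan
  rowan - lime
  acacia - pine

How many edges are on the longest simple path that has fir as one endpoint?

Distances from fir peak at 4, attained at beech.
fir–rowan–acacia–pine–beech

4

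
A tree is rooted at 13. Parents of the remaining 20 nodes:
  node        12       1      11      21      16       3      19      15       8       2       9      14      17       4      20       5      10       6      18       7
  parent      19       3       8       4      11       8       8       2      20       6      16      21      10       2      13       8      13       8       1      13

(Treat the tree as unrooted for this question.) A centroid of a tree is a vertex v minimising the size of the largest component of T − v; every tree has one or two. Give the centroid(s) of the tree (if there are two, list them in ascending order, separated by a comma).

8

Delete 8: the remaining components have sizes 6, 5, 3, 3, 2, 1. Max 6 ≤ 10, so 8 is a centroid.
No neighbour of 8 does as well, so 8 is the unique centroid.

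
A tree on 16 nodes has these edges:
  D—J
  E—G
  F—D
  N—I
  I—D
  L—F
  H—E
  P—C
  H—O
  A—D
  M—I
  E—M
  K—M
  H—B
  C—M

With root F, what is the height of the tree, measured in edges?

The longest root-to-leaf path is F – D – I – M – E – H – O (6 edges).

6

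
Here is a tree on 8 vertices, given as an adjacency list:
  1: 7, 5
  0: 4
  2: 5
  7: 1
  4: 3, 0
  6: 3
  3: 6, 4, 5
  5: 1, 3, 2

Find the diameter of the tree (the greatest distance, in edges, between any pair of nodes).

5

Starting from 0, a farthest node is 7 at distance 5.
One longest path: 0 - 4 - 3 - 5 - 1 - 7.
So the diameter is 5.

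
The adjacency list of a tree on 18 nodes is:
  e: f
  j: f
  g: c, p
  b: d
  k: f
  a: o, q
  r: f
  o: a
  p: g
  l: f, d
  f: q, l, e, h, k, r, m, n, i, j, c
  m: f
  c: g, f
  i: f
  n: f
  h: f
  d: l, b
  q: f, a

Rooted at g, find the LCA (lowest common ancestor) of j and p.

j's ancestor chain is j, f, c, g and p's is p, g; they first meet at g.

g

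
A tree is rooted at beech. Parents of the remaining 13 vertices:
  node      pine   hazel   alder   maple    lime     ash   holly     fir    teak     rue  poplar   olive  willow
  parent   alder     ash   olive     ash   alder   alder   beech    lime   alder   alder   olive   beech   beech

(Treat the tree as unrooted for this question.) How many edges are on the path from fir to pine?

fir - lime - alder - pine: 3 edges.

3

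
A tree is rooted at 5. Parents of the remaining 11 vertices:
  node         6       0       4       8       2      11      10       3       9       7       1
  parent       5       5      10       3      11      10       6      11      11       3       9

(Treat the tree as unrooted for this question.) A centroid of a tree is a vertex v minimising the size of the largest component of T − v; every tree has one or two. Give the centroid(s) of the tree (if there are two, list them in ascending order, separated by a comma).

If 11 is removed the pieces have sizes 5, 3, 2, 1, all ≤ ⌊12/2⌋ = 6.
Every other node leaves some component of size > 6, so the centroid is unique.

11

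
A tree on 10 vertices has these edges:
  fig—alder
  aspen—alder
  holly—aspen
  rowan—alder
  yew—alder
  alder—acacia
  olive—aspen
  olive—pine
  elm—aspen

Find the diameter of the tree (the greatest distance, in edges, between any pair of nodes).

Starting from pine, a farthest node is fig at distance 4.
One longest path: pine - olive - aspen - alder - fig.
So the diameter is 4.

4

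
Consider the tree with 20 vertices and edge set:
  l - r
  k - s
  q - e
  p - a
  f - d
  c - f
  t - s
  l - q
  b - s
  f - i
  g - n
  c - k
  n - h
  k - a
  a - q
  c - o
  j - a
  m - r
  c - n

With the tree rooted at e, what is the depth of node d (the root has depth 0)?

6

Path from e to d: e–q–a–k–c–f–d, which has 6 edges.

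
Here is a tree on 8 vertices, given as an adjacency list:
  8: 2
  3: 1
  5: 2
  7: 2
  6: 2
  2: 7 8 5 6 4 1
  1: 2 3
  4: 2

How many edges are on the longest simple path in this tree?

3

A longest path is 3 – 1 – 2 – 6, with 3 edges.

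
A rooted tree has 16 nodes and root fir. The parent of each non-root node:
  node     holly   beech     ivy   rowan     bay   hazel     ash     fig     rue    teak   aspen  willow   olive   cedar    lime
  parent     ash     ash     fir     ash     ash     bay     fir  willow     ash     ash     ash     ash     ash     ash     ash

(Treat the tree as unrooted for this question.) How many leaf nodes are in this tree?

Exactly 12 nodes have a single neighbour: aspen, beech, cedar, fig, hazel, holly, ivy, lime, olive, rowan, rue, teak.

12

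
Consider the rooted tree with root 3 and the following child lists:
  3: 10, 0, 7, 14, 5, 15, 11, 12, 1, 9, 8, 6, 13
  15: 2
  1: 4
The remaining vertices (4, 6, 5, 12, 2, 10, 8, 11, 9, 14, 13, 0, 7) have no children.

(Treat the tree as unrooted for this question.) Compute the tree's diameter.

A longest path is 4 – 1 – 3 – 15 – 2, with 4 edges.

4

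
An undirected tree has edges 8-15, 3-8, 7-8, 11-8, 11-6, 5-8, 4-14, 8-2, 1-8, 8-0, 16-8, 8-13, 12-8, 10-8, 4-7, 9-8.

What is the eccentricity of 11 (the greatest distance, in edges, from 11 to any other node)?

4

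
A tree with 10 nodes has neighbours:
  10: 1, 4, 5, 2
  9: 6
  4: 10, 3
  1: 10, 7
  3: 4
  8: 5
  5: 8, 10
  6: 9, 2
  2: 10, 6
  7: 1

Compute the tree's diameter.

5

BFS from 9 reaches 8 last, at distance 5; BFS from 8 confirms no node is farther.
Path: 9-6-2-10-5-8.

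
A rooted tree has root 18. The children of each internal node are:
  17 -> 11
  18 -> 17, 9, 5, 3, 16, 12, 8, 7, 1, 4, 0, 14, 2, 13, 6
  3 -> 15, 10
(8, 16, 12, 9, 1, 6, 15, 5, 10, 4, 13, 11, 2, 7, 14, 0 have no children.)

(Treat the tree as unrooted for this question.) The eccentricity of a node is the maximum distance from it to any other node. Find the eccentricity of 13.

3

A farthest node from 13 is 15 (10, 11 also at distance 3).
The path 13-18-3-15 has 3 edges.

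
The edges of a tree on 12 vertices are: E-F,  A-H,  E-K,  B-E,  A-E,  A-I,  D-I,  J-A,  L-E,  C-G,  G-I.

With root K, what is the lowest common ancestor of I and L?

E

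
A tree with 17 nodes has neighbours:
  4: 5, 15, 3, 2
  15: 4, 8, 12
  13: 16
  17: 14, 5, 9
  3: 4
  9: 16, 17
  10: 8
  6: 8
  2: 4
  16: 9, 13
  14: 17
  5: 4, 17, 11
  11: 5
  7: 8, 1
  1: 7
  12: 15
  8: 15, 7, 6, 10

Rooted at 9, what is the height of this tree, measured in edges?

A deepest node is 1, reached by 9 → 17 → 5 → 4 → 15 → 8 → 7 → 1.
That path has 7 edges, so the height is 7.

7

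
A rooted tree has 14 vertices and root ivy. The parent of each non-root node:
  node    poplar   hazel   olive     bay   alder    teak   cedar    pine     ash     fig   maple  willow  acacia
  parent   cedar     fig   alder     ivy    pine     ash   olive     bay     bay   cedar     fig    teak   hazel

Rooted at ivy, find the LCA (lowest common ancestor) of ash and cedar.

bay

Ancestors of ash (toward the root): ash, bay, ivy.
Ancestors of cedar: cedar, olive, alder, pine, bay, ivy.
The deepest node appearing in both lists is bay.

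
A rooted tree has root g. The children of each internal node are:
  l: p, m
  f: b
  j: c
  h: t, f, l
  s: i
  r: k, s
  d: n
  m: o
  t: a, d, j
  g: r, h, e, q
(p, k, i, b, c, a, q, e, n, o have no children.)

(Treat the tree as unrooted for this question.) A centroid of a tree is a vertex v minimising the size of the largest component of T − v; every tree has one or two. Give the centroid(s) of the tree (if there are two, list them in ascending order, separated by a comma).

If h is removed the pieces have sizes 7, 6, 4, 2, all ≤ ⌊20/2⌋ = 10.
Every other node leaves some component of size > 10, so the centroid is unique.

h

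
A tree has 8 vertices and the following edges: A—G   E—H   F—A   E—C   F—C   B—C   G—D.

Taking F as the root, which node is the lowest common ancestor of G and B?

F

G's ancestor chain is G, A, F and B's is B, C, F; they first meet at F.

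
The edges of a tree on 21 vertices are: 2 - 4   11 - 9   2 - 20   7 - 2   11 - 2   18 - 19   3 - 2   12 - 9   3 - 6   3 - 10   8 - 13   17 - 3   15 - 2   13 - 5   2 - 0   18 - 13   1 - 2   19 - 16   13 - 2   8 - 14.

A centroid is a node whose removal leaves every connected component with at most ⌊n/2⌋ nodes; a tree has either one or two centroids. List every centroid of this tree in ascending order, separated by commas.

2

Removing 2 splits the tree into components of sizes 7, 4, 3, 1, 1, 1, 1, 1, 1; the largest is 7 ≤ ⌊21/2⌋ = 10.
No neighbour of 2 does as well, so 2 is the unique centroid.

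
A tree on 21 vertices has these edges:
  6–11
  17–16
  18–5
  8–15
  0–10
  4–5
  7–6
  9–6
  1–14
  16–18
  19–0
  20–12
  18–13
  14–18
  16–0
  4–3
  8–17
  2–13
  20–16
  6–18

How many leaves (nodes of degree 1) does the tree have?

The leaves are 1, 2, 3, 7, 9, 10, 11, 12, 15, 19.
That is 10 leaves.

10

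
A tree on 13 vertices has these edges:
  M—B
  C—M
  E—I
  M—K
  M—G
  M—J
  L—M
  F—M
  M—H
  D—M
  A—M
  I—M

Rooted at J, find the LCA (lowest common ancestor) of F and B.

M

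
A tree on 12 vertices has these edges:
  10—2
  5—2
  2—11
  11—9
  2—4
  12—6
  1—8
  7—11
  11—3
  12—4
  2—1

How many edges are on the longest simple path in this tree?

Starting from 6, a farthest node is 7 at distance 5.
One longest path: 6-12-4-2-11-7.
So the diameter is 5.

5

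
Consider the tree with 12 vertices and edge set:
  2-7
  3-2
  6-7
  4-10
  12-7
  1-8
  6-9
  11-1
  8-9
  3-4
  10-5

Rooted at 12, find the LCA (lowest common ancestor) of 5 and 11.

Ancestors of 5 (toward the root): 5, 10, 4, 3, 2, 7, 12.
Ancestors of 11: 11, 1, 8, 9, 6, 7, 12.
The deepest node appearing in both lists is 7.

7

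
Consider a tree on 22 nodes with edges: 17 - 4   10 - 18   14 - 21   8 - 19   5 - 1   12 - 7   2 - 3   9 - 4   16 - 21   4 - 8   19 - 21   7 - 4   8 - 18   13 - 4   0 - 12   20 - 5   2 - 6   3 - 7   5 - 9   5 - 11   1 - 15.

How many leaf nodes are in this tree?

The leaves are 0, 6, 10, 11, 13, 14, 15, 16, 17, 20.
That is 10 leaves.

10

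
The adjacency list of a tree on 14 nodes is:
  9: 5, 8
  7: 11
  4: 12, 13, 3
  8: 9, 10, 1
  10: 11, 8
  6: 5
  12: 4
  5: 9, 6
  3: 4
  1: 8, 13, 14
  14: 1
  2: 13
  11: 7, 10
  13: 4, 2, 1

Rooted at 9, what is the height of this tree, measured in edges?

5

A deepest node is 3, reached by 9 → 8 → 1 → 13 → 4 → 3.
That path has 5 edges, so the height is 5.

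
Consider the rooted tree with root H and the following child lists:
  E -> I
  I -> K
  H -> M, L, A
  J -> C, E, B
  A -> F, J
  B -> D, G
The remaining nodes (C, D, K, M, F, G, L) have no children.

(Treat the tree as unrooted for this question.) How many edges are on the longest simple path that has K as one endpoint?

6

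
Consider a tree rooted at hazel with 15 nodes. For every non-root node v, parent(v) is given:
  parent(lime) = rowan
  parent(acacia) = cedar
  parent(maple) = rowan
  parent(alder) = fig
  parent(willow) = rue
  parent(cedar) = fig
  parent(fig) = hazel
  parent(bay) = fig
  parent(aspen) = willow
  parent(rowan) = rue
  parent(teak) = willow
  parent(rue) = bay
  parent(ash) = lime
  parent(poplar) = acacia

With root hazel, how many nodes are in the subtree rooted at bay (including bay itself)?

Descendants of bay (including itself): bay, rue, willow, rowan, teak, aspen, lime, maple, ash. That's 9.

9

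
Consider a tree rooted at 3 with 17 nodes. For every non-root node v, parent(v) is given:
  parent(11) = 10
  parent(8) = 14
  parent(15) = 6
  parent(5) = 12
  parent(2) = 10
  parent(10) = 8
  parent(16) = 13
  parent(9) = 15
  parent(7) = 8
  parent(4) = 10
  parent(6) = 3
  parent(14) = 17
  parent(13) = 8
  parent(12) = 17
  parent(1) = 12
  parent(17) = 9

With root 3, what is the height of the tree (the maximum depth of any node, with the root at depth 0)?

8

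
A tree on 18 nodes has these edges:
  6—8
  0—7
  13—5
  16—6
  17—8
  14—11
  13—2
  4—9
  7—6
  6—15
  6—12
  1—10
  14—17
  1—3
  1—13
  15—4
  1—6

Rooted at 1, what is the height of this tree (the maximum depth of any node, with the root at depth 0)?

A deepest node is 11, reached by 1 – 6 – 8 – 17 – 14 – 11.
That path has 5 edges, so the height is 5.

5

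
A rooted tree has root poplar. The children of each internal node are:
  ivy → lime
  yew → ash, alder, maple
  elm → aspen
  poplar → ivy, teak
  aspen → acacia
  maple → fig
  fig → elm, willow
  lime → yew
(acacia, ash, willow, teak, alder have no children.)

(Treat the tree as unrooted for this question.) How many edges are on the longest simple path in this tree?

9

BFS from acacia reaches teak last, at distance 9; BFS from teak confirms no node is farther.
Path: acacia–aspen–elm–fig–maple–yew–lime–ivy–poplar–teak.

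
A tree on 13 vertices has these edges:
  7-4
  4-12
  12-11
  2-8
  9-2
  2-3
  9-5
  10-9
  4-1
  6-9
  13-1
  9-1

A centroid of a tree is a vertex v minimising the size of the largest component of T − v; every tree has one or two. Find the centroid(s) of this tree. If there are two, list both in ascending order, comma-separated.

9

Delete 9: the remaining components have sizes 6, 3, 1, 1, 1. Max 6 ≤ 6, so 9 is a centroid.
No neighbour of 9 does as well, so 9 is the unique centroid.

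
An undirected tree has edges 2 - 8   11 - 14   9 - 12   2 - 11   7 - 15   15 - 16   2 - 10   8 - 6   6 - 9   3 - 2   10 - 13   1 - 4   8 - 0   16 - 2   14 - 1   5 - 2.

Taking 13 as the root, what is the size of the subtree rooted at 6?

3

The subtree rooted at 6 contains: 6, 9, 12 — 3 nodes.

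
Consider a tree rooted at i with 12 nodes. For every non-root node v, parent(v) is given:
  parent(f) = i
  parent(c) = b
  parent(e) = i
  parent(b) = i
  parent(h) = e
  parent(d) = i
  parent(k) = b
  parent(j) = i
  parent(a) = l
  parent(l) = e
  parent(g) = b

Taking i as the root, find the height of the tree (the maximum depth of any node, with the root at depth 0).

3

A deepest node is a, reached by i–e–l–a.
That path has 3 edges, so the height is 3.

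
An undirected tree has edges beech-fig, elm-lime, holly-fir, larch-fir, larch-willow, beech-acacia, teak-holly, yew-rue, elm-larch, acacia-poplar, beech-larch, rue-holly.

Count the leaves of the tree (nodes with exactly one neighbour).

Exactly 6 nodes have a single neighbour: fig, lime, poplar, teak, willow, yew.

6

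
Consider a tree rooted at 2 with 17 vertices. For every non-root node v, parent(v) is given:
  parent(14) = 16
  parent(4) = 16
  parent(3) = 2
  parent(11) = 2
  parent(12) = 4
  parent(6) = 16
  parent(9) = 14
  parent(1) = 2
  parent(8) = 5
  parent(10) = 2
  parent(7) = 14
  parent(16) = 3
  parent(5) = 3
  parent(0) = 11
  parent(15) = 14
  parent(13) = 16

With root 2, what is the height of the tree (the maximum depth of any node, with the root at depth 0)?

4

A deepest node is 9, reached by 2 – 3 – 16 – 14 – 9.
That path has 4 edges, so the height is 4.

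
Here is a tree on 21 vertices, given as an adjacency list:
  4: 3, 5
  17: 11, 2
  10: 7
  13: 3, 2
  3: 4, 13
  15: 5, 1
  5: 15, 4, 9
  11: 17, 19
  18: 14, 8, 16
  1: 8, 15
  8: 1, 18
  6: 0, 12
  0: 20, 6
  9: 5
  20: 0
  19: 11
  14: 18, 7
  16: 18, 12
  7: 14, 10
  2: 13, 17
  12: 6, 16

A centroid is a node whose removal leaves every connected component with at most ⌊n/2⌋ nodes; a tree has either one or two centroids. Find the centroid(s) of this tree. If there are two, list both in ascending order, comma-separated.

Delete 1: the remaining components have sizes 10, 10. Max 10 ≤ 10, so 1 is a centroid.
Every other node leaves some component of size > 10, so the centroid is unique.

1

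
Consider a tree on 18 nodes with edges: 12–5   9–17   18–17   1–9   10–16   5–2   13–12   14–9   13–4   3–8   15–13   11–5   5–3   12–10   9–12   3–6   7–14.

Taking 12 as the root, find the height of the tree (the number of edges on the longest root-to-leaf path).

3

The longest root-to-leaf path is 12 – 5 – 3 – 8 (3 edges).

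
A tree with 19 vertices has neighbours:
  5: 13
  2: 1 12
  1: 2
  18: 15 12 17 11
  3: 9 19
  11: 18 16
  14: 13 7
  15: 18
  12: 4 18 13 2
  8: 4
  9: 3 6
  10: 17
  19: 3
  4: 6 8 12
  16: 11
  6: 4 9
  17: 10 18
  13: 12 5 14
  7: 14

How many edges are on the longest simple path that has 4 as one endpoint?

A farthest node from 4 is 16 (10, 7, 19 also at distance 4).
The path 4–12–18–11–16 has 4 edges.

4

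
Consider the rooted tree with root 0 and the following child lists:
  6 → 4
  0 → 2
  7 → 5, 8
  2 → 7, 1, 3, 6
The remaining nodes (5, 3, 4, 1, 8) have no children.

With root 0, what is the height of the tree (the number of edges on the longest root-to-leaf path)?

The longest root-to-leaf path is 0 → 2 → 7 → 5 (3 edges).

3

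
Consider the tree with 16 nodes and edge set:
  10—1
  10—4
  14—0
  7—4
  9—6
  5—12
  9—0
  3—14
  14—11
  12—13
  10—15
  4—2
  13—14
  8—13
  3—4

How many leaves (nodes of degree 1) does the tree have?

Degree-1 nodes: 1, 2, 5, 6, 7, 8, 11, 15 — 8 of them.

8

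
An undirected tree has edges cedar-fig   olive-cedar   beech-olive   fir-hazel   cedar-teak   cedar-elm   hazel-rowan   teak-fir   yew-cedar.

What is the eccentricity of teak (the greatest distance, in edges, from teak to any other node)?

A farthest node from teak is beech (rowan also at distance 3).
The path teak – cedar – olive – beech has 3 edges.

3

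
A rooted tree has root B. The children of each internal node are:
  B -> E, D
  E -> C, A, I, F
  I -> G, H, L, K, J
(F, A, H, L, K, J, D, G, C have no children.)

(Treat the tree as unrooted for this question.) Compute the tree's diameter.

4

A longest path is L-I-E-B-D, with 4 edges.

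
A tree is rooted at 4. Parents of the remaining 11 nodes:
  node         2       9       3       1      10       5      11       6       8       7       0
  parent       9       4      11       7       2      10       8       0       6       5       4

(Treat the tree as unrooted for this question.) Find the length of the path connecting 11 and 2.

The path is 11 – 8 – 6 – 0 – 4 – 9 – 2, which has 6 edges.

6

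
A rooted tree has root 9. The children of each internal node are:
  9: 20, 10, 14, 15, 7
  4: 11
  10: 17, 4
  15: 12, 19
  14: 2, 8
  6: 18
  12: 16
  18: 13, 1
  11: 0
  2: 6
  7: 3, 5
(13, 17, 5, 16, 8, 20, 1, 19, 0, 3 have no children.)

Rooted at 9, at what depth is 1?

9 – 14 – 2 – 6 – 18 – 1 — 5 edges.

5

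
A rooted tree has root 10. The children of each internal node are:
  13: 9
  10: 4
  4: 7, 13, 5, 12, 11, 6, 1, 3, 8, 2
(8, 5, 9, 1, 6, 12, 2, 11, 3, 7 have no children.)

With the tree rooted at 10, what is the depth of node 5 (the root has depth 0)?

2

Climbing from 5 to the root: 5 → 4 → 10. That's 2 steps.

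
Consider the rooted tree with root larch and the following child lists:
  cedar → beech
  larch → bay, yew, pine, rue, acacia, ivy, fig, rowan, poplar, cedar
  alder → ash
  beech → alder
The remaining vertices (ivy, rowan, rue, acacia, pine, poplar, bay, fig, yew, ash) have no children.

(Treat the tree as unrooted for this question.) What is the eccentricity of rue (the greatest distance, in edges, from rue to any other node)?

5

Distances from rue peak at 5, attained at ash.
rue-larch-cedar-beech-alder-ash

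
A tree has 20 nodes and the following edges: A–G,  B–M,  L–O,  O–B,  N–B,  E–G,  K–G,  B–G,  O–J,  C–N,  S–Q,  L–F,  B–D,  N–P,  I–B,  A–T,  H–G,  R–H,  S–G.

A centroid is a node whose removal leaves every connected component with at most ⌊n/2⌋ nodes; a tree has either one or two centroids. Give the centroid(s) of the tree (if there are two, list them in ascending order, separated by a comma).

B

Delete B: the remaining components have sizes 9, 4, 3, 1, 1, 1. Max 9 ≤ 10, so B is a centroid.
Every other node leaves some component of size > 10, so the centroid is unique.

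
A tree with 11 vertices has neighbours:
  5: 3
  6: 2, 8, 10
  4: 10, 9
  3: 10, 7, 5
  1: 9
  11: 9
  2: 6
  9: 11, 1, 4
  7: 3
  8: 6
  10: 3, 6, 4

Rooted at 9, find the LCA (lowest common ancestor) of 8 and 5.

10

Ancestors of 8 (toward the root): 8, 6, 10, 4, 9.
Ancestors of 5: 5, 3, 10, 4, 9.
The deepest node appearing in both lists is 10.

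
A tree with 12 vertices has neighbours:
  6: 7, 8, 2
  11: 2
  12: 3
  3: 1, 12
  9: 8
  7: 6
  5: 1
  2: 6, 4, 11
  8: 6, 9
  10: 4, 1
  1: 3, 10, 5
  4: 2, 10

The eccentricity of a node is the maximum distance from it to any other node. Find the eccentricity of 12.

8

A farthest node from 12 is 9.
The path 12 – 3 – 1 – 10 – 4 – 2 – 6 – 8 – 9 has 8 edges.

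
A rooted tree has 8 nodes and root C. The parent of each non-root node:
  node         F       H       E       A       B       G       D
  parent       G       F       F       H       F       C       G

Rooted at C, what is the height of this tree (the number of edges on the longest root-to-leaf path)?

A deepest node is A, reached by C – G – F – H – A.
That path has 4 edges, so the height is 4.

4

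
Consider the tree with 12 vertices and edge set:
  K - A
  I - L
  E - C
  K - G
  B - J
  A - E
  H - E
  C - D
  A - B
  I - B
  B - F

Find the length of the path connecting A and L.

3

Walking from A: A - B - I - L. Length 3.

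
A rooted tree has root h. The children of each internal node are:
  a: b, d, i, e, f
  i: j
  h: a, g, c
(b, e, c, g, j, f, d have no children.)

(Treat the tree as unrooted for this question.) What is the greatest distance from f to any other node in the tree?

A farthest node from f is c (g, j also at distance 3).
The path f-a-h-c has 3 edges.

3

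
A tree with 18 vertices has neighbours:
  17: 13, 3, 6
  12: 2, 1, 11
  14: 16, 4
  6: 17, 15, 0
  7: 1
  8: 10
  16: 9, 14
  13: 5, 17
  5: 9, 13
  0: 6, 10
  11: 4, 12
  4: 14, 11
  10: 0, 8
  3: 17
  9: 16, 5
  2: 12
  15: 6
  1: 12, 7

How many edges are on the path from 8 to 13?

The path is 8–10–0–6–17–13, which has 5 edges.

5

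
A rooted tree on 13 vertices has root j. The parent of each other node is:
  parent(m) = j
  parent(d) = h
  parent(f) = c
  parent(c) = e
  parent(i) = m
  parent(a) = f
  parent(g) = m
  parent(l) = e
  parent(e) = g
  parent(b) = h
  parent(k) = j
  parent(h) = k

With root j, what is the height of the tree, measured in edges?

6

a sits deepest: j → m → g → e → c → f → a — 6 edges from the root.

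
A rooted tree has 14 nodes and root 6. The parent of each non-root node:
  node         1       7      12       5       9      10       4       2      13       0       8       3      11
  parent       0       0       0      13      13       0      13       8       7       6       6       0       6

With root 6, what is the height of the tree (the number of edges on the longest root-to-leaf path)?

4

9 sits deepest: 6 – 0 – 7 – 13 – 9 — 4 edges from the root.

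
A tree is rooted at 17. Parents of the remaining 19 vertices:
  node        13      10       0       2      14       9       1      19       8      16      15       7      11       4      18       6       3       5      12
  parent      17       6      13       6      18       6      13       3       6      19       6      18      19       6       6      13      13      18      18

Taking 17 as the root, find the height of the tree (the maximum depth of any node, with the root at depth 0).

14 sits deepest: 17-13-6-18-14 — 4 edges from the root.

4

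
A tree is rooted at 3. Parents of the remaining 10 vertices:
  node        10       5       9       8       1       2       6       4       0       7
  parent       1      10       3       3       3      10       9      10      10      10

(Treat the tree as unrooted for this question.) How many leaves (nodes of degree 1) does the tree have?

Degree-1 nodes: 0, 2, 4, 5, 6, 7, 8 — 7 of them.

7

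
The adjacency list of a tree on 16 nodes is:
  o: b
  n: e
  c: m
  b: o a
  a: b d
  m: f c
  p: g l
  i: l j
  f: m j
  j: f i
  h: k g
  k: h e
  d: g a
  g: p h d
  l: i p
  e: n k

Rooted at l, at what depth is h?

3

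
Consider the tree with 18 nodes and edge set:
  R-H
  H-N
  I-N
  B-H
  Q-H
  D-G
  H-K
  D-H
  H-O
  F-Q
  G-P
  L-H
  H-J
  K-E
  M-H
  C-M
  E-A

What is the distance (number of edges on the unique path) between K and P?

Walking from K: K – H – D – G – P. Length 4.

4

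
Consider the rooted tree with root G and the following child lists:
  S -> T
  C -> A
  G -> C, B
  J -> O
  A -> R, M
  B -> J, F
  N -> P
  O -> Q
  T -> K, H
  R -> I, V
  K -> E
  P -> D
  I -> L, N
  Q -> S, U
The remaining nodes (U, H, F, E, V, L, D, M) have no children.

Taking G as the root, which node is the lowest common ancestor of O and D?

G

Path O→root: O J B G; path D→root: D P N I R A C G.
First common node: G.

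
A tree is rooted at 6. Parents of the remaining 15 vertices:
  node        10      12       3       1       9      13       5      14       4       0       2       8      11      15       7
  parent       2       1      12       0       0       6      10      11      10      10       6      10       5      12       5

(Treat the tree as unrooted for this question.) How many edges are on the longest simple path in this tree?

A longest path is 14-11-5-10-0-1-12-3, with 7 edges.

7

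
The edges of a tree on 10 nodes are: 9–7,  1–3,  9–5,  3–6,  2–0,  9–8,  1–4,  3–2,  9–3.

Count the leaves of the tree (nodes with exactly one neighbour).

Degree-1 nodes: 0, 4, 5, 6, 7, 8 — 6 of them.

6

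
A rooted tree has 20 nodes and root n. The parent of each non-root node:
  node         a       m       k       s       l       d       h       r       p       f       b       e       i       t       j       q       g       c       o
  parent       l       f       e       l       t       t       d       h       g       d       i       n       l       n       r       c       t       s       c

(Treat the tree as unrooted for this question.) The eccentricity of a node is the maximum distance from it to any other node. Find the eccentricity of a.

A farthest node from a is j.
The path a–l–t–d–h–r–j has 6 edges.

6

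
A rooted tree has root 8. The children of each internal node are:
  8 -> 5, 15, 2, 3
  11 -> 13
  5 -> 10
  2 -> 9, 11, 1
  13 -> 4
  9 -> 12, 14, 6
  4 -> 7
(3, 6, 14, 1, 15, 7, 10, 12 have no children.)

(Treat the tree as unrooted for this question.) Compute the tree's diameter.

BFS from 10 reaches 7 last, at distance 7; BFS from 7 confirms no node is farther.
Path: 10-5-8-2-11-13-4-7.

7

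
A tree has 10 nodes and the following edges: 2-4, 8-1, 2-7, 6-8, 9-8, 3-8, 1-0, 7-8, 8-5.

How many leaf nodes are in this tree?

6

Exactly 6 nodes have a single neighbour: 0, 3, 4, 5, 6, 9.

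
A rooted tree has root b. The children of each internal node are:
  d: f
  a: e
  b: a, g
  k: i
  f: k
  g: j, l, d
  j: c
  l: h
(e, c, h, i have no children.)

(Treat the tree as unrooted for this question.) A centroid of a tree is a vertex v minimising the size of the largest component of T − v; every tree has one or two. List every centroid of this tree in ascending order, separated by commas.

Removing g splits the tree into components of sizes 4, 3, 2, 2; the largest is 4 ≤ ⌊12/2⌋ = 6.
No neighbour of g does as well, so g is the unique centroid.

g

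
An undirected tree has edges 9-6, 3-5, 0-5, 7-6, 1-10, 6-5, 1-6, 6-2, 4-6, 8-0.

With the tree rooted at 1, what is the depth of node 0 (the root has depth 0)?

3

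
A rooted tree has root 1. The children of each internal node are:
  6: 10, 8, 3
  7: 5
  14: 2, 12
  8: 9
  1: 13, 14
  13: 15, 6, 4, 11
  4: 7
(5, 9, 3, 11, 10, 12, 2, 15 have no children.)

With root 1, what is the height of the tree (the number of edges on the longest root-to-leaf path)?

A deepest node is 5, reached by 1 – 13 – 4 – 7 – 5.
That path has 4 edges, so the height is 4.

4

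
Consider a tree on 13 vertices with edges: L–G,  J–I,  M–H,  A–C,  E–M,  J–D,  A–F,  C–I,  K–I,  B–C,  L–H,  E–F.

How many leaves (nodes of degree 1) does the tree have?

4

Exactly 4 nodes have a single neighbour: B, D, G, K.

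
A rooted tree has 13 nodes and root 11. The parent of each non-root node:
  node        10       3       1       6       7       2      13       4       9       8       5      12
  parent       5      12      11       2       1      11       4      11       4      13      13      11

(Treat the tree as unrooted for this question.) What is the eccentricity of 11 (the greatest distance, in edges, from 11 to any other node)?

The node farthest from 11 is 10, via 11 – 4 – 13 – 5 – 10 — 4 edges.

4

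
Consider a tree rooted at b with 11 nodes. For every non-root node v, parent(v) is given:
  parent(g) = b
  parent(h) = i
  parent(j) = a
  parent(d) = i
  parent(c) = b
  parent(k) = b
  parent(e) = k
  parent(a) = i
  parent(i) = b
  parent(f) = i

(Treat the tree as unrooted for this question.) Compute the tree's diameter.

5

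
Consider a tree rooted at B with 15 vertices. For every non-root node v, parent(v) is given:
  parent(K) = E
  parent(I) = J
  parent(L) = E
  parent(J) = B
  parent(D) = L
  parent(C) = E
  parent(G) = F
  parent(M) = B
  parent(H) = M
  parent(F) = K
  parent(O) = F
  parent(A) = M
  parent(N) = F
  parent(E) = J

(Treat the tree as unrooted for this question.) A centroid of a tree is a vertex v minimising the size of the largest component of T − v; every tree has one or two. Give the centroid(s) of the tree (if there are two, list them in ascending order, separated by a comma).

E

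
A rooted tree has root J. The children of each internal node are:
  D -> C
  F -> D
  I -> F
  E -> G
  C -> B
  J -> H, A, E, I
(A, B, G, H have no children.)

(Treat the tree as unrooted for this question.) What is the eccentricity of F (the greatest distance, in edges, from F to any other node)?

A farthest node from F is G.
The path F–I–J–E–G has 4 edges.

4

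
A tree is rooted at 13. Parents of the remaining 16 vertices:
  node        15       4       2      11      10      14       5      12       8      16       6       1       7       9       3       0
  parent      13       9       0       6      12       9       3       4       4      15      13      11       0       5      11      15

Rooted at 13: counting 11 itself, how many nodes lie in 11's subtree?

Descendants of 11 (including itself): 11, 3, 1, 5, 9, 4, 14, 12, 8, 10. That's 10.

10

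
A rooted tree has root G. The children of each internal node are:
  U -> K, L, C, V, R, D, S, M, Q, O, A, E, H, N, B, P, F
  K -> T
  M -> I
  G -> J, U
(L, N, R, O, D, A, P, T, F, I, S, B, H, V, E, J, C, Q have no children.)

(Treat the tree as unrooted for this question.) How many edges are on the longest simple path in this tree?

4

BFS from I reaches J last, at distance 4; BFS from J confirms no node is farther.
Path: I–M–U–G–J.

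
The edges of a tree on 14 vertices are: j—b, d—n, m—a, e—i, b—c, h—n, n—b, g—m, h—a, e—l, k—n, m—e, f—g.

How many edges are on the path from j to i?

7

Walking from j: j–b–n–h–a–m–e–i. Length 7.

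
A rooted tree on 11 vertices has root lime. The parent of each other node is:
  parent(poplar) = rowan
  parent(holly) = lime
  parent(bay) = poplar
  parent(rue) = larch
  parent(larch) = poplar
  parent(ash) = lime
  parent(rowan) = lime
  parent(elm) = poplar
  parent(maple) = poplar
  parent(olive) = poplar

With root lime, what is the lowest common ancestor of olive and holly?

lime

olive's ancestor chain is olive, poplar, rowan, lime and holly's is holly, lime; they first meet at lime.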